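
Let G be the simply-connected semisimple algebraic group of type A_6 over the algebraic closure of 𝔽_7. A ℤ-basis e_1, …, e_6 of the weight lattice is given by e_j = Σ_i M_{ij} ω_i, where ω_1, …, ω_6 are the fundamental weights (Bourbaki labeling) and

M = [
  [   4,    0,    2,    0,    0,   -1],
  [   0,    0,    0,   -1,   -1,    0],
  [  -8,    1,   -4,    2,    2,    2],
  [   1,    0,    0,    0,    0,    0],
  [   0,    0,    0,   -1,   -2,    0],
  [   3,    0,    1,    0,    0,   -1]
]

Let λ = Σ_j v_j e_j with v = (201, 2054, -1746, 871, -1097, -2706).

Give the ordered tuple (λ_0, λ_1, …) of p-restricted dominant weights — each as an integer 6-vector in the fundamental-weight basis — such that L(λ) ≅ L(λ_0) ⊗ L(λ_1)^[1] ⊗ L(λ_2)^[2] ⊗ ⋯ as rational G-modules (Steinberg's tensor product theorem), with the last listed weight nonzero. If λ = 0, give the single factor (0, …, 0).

Compute c_i = Σ_j M_{ij} v_j with v = (201, 2054, -1746, 871, -1097, -2706):
  c_1 = 4*201 + 0*2054 + 2*-1746 + 0*871 + 0*-1097 + -1*-2706 = 18
  c_2 = 0*201 + 0*2054 + 0*-1746 + -1*871 + -1*-1097 + 0*-2706 = 226
  c_3 = -8*201 + 1*2054 + -4*-1746 + 2*871 + 2*-1097 + 2*-2706 = 1566
  c_4 = 1*201 + 0*2054 + 0*-1746 + 0*871 + 0*-1097 + 0*-2706 = 201
  c_5 = 0*201 + 0*2054 + 0*-1746 + -1*871 + -2*-1097 + 0*-2706 = 1323
  c_6 = 3*201 + 0*2054 + 1*-1746 + 0*871 + 0*-1097 + -1*-2706 = 1563
Writing each c_i in base p = 7:
  c_1 = 18 = 4·7^0 + 2·7^1
  c_2 = 226 = 2·7^0 + 4·7^1 + 4·7^2
  c_3 = 1566 = 5·7^0 + 6·7^1 + 3·7^2 + 4·7^3
  c_4 = 201 = 5·7^0 + 0·7^1 + 4·7^2
  c_5 = 1323 = 0·7^0 + 0·7^1 + 6·7^2 + 3·7^3
  c_6 = 1563 = 2·7^0 + 6·7^1 + 3·7^2 + 4·7^3
p-restricted factor λ_0 = (4, 2, 5, 5, 0, 2)
p-restricted factor λ_1 = (2, 4, 6, 0, 0, 6)
p-restricted factor λ_2 = (0, 4, 3, 4, 6, 3)
p-restricted factor λ_3 = (0, 0, 4, 0, 3, 4)

((4, 2, 5, 5, 0, 2), (2, 4, 6, 0, 0, 6), (0, 4, 3, 4, 6, 3), (0, 0, 4, 0, 3, 4))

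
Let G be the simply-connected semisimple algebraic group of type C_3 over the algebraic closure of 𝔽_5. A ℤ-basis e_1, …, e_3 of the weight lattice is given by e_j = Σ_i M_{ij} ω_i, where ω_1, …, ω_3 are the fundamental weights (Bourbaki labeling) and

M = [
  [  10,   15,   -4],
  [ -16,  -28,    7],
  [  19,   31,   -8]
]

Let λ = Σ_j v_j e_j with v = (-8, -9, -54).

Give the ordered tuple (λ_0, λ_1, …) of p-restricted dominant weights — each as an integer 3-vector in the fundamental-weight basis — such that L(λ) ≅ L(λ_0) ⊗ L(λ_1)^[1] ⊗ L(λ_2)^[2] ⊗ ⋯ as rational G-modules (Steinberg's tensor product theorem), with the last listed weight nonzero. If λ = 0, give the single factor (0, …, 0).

Change of basis e → ω: c = M·v where v = (-8, -9, -54):
  c_1 = (10)·(-8) + (15)·(-9) + (-4)·(-54) = 1
  c_2 = (-16)·(-8) + (-28)·(-9) + (7)·(-54) = 2
  c_3 = (19)·(-8) + (31)·(-9) + (-8)·(-54) = 1
p = 5; digits c_i = Σ_j d_{ij}·5^j, 0 ≤ d_{ij} < 5:
  c_1 = 1 = 1·5^0
  c_2 = 2 = 2·5^0
  c_3 = 1 = 1·5^0
λ_0 = (1, 2, 1)

((1, 2, 1),)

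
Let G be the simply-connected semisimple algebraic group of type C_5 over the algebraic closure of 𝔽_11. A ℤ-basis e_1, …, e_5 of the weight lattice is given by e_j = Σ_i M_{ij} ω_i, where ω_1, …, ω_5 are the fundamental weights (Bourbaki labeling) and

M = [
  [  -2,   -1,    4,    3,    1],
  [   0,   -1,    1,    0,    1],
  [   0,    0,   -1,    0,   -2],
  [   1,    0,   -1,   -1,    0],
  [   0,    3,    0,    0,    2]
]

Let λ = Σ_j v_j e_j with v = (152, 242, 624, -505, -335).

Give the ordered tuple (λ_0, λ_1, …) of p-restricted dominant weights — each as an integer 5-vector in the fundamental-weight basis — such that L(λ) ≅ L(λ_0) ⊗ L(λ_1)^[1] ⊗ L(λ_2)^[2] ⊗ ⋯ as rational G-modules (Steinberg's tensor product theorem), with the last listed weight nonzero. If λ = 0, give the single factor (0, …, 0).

((1, 3, 2, 0, 1), (9, 4, 4, 3, 5))

In the fundamental-weight basis, λ has coordinates c = M·v (v = (152, 242, 624, -505, -335)):
  c_1 = (-2)·(152) + (-1)·(242) + 4·624 + (3)·(-505) + (1)·(-335) = 100
  c_2 = 0·152 + (-1)·(242) + 1·624 + (0)·(-505) + (1)·(-335) = 47
  c_3 = 0·152 + 0·242 + (-1)·(624) + (0)·(-505) + (-2)·(-335) = 46
  c_4 = 1·152 + 0·242 + (-1)·(624) + (-1)·(-505) + (0)·(-335) = 33
  c_5 = 0·152 + 3·242 + 0·624 + (0)·(-505) + (2)·(-335) = 56
Base-11 expansion of each c_i:
  c_1 = 100 = 1·11^0 + 9·11^1
  c_2 = 47 = 3·11^0 + 4·11^1
  c_3 = 46 = 2·11^0 + 4·11^1
  c_4 = 33 = 0·11^0 + 3·11^1
  c_5 = 56 = 1·11^0 + 5·11^1
Factor λ_0 = (1, 3, 2, 0, 1)
Factor λ_1 = (9, 4, 4, 3, 5)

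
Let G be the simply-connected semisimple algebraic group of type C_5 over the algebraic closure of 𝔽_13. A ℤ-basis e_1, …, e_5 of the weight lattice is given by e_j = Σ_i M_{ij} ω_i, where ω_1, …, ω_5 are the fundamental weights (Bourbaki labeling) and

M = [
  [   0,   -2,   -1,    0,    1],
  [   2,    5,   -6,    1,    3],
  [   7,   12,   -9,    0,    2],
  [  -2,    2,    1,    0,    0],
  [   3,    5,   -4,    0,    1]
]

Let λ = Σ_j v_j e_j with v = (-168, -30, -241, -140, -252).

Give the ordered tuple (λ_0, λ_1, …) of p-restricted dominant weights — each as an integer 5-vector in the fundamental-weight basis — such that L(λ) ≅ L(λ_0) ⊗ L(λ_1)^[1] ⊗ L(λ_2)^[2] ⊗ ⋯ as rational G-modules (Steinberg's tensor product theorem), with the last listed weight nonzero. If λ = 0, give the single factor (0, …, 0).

ω-coordinates c = M·v, v = (-168, -30, -241, -140, -252):
  c_1 = (0)·(-168) + (-2)·(-30) + (-1)·(-241) + (0)·(-140) + (1)·(-252) = 49
  c_2 = (2)·(-168) + (5)·(-30) + (-6)·(-241) + (1)·(-140) + (3)·(-252) = 64
  c_3 = (7)·(-168) + (12)·(-30) + (-9)·(-241) + (0)·(-140) + (2)·(-252) = 129
  c_4 = (-2)·(-168) + (2)·(-30) + (1)·(-241) + (0)·(-140) + (0)·(-252) = 35
  c_5 = (3)·(-168) + (5)·(-30) + (-4)·(-241) + (0)·(-140) + (1)·(-252) = 58
Base-13 expansion of each c_i:
  c_1 = 49 = 10·13^0 + 3·13^1
  c_2 = 64 = 12·13^0 + 4·13^1
  c_3 = 129 = 12·13^0 + 9·13^1
  c_4 = 35 = 9·13^0 + 2·13^1
  c_5 = 58 = 6·13^0 + 4·13^1
λ_0 = (10, 12, 12, 9, 6)
λ_1 = (3, 4, 9, 2, 4)

((10, 12, 12, 9, 6), (3, 4, 9, 2, 4))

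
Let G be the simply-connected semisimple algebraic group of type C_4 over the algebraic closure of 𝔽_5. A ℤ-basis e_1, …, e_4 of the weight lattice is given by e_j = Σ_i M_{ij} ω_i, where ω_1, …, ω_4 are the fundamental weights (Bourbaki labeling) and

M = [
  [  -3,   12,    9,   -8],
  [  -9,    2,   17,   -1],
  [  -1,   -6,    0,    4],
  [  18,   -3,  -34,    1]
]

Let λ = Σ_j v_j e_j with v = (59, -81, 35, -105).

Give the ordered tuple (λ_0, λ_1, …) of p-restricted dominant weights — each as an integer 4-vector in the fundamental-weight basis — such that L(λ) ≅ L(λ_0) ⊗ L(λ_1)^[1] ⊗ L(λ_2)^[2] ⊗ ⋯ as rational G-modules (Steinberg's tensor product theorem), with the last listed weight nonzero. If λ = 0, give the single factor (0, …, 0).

ω-coordinates c = M·v, v = (59, -81, 35, -105):
  c_1 = (-3)·(59) + (12)·(-81) + (9)·(35) + (-8)·(-105) = 6
  c_2 = (-9)·(59) + (2)·(-81) + (17)·(35) + (-1)·(-105) = 7
  c_3 = (-1)·(59) + (-6)·(-81) + (0)·(35) + (4)·(-105) = 7
  c_4 = (18)·(59) + (-3)·(-81) + (-34)·(35) + (1)·(-105) = 10
Base-5 expansion of each c_i:
  c_1 = 6 = 1·5^0 + 1·5^1
  c_2 = 7 = 2·5^0 + 1·5^1
  c_3 = 7 = 2·5^0 + 1·5^1
  c_4 = 10 = 0·5^0 + 2·5^1
Factor λ_0 = (1, 2, 2, 0)
Factor λ_1 = (1, 1, 1, 2)

((1, 2, 2, 0), (1, 1, 1, 2))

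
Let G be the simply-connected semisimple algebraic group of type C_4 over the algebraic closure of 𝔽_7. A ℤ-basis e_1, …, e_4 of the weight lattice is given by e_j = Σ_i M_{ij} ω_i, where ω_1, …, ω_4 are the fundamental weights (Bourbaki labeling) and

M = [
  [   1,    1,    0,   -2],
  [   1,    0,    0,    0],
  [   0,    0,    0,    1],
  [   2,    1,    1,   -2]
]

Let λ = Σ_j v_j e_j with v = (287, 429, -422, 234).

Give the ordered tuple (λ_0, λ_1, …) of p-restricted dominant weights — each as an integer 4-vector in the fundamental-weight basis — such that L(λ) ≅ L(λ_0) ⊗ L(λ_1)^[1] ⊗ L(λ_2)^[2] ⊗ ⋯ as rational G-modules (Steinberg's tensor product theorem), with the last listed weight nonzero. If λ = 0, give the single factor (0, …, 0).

Compute c_i = Σ_j M_{ij} v_j with v = (287, 429, -422, 234):
  c_1 = 1·287 + 1·429 + (0)·(-422) + (-2)·(234) = 248
  c_2 = 1·287 + 0·429 + (0)·(-422) + 0·234 = 287
  c_3 = 0·287 + 0·429 + (0)·(-422) + 1·234 = 234
  c_4 = 2·287 + 1·429 + (1)·(-422) + (-2)·(234) = 113
p = 7; digits c_i = Σ_j d_{ij}·7^j, 0 ≤ d_{ij} < 7:
  c_1 = 248 = 3·7^0 + 0·7^1 + 5·7^2
  c_2 = 287 = 0·7^0 + 6·7^1 + 5·7^2
  c_3 = 234 = 3·7^0 + 5·7^1 + 4·7^2
  c_4 = 113 = 1·7^0 + 2·7^1 + 2·7^2
Factor λ_0 = (3, 0, 3, 1)
Factor λ_1 = (0, 6, 5, 2)
Factor λ_2 = (5, 5, 4, 2)

((3, 0, 3, 1), (0, 6, 5, 2), (5, 5, 4, 2))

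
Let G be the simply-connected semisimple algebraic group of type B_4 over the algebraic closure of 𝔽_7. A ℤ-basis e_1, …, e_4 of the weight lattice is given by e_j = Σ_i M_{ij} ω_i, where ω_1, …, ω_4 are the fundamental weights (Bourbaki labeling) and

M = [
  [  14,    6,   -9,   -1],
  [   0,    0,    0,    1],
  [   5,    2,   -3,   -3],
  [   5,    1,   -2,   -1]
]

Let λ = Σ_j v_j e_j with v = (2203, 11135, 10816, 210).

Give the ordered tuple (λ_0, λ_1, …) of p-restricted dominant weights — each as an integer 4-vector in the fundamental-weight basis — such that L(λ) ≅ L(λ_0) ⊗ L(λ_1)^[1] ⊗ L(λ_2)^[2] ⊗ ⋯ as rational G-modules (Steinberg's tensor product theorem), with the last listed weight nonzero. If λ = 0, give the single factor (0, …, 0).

In the fundamental-weight basis, λ has coordinates c = M·v (v = (2203, 11135, 10816, 210)):
  c_1 = 14·2203 + 6·11135 + (-9)·(10816) + (-1)·(210) = 98
  c_2 = 0·2203 + 0·11135 + 0·10816 + 1·210 = 210
  c_3 = 5·2203 + 2·11135 + (-3)·(10816) + (-3)·(210) = 207
  c_4 = 5·2203 + 1·11135 + (-2)·(10816) + (-1)·(210) = 308
Writing each c_i in base p = 7:
  c_1 = 98 = 0·7^0 + 0·7^1 + 2·7^2
  c_2 = 210 = 0·7^0 + 2·7^1 + 4·7^2
  c_3 = 207 = 4·7^0 + 1·7^1 + 4·7^2
  c_4 = 308 = 0·7^0 + 2·7^1 + 6·7^2
p-restricted factor λ_0 = (0, 0, 4, 0)
p-restricted factor λ_1 = (0, 2, 1, 2)
p-restricted factor λ_2 = (2, 4, 4, 6)

((0, 0, 4, 0), (0, 2, 1, 2), (2, 4, 4, 6))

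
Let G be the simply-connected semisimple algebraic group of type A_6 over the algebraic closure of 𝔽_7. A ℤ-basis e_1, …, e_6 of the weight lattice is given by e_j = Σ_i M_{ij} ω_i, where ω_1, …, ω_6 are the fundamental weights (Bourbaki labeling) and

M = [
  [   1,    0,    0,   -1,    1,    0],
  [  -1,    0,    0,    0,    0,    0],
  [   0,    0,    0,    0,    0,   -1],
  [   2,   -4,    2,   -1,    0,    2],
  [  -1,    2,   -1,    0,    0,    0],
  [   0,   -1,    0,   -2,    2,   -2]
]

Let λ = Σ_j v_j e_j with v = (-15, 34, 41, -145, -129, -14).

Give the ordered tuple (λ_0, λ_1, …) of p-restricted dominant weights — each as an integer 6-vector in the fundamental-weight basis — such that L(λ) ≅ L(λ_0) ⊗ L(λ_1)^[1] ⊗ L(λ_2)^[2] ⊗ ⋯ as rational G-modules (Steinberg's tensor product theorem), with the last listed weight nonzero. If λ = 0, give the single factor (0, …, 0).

In the fundamental-weight basis, λ has coordinates c = M·v (v = (-15, 34, 41, -145, -129, -14)):
  c_1 = (1)·(-15) + 0·34 + 0·41 + (-1)·(-145) + (1)·(-129) + (0)·(-14) = 1
  c_2 = (-1)·(-15) + 0·34 + 0·41 + (0)·(-145) + (0)·(-129) + (0)·(-14) = 15
  c_3 = (0)·(-15) + 0·34 + 0·41 + (0)·(-145) + (0)·(-129) + (-1)·(-14) = 14
  c_4 = (2)·(-15) + (-4)·(34) + 2·41 + (-1)·(-145) + (0)·(-129) + (2)·(-14) = 33
  c_5 = (-1)·(-15) + 2·34 + (-1)·(41) + (0)·(-145) + (0)·(-129) + (0)·(-14) = 42
  c_6 = (0)·(-15) + (-1)·(34) + 0·41 + (-2)·(-145) + (2)·(-129) + (-2)·(-14) = 26
Writing each c_i in base p = 7:
  c_1 = 1 = 1·7^0
  c_2 = 15 = 1·7^0 + 2·7^1
  c_3 = 14 = 0·7^0 + 2·7^1
  c_4 = 33 = 5·7^0 + 4·7^1
  c_5 = 42 = 0·7^0 + 6·7^1
  c_6 = 26 = 5·7^0 + 3·7^1
p-restricted factor λ_0 = (1, 1, 0, 5, 0, 5)
p-restricted factor λ_1 = (0, 2, 2, 4, 6, 3)

((1, 1, 0, 5, 0, 5), (0, 2, 2, 4, 6, 3))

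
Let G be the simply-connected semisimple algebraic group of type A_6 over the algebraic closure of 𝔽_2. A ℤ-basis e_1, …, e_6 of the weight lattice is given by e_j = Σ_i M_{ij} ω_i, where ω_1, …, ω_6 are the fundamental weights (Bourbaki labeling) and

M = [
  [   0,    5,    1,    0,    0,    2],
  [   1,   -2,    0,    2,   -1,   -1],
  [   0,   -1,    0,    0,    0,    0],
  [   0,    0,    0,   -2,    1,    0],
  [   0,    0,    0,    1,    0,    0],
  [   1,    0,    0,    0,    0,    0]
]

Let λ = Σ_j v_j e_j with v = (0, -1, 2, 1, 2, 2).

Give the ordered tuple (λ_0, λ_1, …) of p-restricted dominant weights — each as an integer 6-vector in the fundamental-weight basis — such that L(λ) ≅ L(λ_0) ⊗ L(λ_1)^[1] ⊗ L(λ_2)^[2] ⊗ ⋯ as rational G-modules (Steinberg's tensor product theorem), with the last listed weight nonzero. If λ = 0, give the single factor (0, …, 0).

((1, 0, 1, 0, 1, 0),)

Compute c_i = Σ_j M_{ij} v_j with v = (0, -1, 2, 1, 2, 2):
  c_1 = (0)·(0) + (5)·(-1) + (1)·(2) + (0)·(1) + (0)·(2) + (2)·(2) = 1
  c_2 = (1)·(0) + (-2)·(-1) + (0)·(2) + (2)·(1) + (-1)·(2) + (-1)·(2) = 0
  c_3 = (0)·(0) + (-1)·(-1) + (0)·(2) + (0)·(1) + (0)·(2) + (0)·(2) = 1
  c_4 = (0)·(0) + (0)·(-1) + (0)·(2) + (-2)·(1) + (1)·(2) + (0)·(2) = 0
  c_5 = (0)·(0) + (0)·(-1) + (0)·(2) + (1)·(1) + (0)·(2) + (0)·(2) = 1
  c_6 = (1)·(0) + (0)·(-1) + (0)·(2) + (0)·(1) + (0)·(2) + (0)·(2) = 0
Base-2 expansion of each c_i:
  c_1 = 1 = 1·2^0
  c_2 = 0
  c_3 = 1 = 1·2^0
  c_4 = 0
  c_5 = 1 = 1·2^0
  c_6 = 0
Factor λ_0 = (1, 0, 1, 0, 1, 0)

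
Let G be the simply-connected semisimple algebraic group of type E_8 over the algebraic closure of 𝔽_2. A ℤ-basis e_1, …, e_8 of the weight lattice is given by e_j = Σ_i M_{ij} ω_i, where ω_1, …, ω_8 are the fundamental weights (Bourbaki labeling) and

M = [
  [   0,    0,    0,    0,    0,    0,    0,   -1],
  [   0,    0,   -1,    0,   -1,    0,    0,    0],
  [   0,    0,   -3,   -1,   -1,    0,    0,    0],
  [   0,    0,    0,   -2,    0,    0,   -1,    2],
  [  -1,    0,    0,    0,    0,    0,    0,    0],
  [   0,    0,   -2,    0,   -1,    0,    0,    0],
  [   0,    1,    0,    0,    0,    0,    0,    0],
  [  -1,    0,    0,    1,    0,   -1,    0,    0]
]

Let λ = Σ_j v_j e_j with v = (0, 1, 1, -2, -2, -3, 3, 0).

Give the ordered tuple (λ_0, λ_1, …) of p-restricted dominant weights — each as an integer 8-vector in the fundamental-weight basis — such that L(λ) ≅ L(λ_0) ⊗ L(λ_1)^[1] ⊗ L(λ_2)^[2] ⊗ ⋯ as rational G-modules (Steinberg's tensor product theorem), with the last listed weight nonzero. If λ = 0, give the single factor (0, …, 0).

Compute c_i = Σ_j M_{ij} v_j with v = (0, 1, 1, -2, -2, -3, 3, 0):
  c_1 = 0*0 + 0*1 + 0*1 + 0*-2 + 0*-2 + 0*-3 + 0*3 + -1*0 = 0
  c_2 = 0*0 + 0*1 + -1*1 + 0*-2 + -1*-2 + 0*-3 + 0*3 + 0*0 = 1
  c_3 = 0*0 + 0*1 + -3*1 + -1*-2 + -1*-2 + 0*-3 + 0*3 + 0*0 = 1
  c_4 = 0*0 + 0*1 + 0*1 + -2*-2 + 0*-2 + 0*-3 + -1*3 + 2*0 = 1
  c_5 = -1*0 + 0*1 + 0*1 + 0*-2 + 0*-2 + 0*-3 + 0*3 + 0*0 = 0
  c_6 = 0*0 + 0*1 + -2*1 + 0*-2 + -1*-2 + 0*-3 + 0*3 + 0*0 = 0
  c_7 = 0*0 + 1*1 + 0*1 + 0*-2 + 0*-2 + 0*-3 + 0*3 + 0*0 = 1
  c_8 = -1*0 + 0*1 + 0*1 + 1*-2 + 0*-2 + -1*-3 + 0*3 + 0*0 = 1
p = 2; digits c_i = Σ_j d_{ij}·2^j, 0 ≤ d_{ij} < 2:
  c_1 = 0
  c_2 = 1 = 1·2^0
  c_3 = 1 = 1·2^0
  c_4 = 1 = 1·2^0
  c_5 = 0
  c_6 = 0
  c_7 = 1 = 1·2^0
  c_8 = 1 = 1·2^0
p-restricted factor λ_0 = (0, 1, 1, 1, 0, 0, 1, 1)

((0, 1, 1, 1, 0, 0, 1, 1),)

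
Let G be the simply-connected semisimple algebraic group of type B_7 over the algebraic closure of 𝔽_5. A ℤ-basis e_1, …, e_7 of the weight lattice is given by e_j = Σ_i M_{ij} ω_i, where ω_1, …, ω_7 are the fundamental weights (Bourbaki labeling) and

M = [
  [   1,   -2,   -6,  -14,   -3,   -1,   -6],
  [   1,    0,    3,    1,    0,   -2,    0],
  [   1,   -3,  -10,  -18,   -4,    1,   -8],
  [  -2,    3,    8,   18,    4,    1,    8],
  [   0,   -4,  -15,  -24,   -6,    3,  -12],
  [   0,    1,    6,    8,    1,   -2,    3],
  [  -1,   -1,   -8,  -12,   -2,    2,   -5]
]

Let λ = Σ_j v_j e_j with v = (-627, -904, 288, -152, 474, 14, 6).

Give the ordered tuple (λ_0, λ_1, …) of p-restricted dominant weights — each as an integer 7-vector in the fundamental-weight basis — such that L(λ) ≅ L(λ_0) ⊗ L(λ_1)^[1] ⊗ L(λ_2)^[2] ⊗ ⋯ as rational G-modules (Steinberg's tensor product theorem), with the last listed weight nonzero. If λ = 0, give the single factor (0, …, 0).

ω-coordinates c = M·v, v = (-627, -904, 288, -152, 474, 14, 6):
  c_1 = (1)·(-627) + (-2)·(-904) + (-6)·(288) + (-14)·(-152) + (-3)·(474) + (-1)·(14) + (-6)·(6) = 109
  c_2 = (1)·(-627) + (0)·(-904) + (3)·(288) + (1)·(-152) + (0)·(474) + (-2)·(14) + (0)·(6) = 57
  c_3 = (1)·(-627) + (-3)·(-904) + (-10)·(288) + (-18)·(-152) + (-4)·(474) + (1)·(14) + (-8)·(6) = 11
  c_4 = (-2)·(-627) + (3)·(-904) + (8)·(288) + (18)·(-152) + (4)·(474) + (1)·(14) + (8)·(6) = 68
  c_5 = (0)·(-627) + (-4)·(-904) + (-15)·(288) + (-24)·(-152) + (-6)·(474) + (3)·(14) + (-12)·(6) = 70
  c_6 = (0)·(-627) + (1)·(-904) + (6)·(288) + (8)·(-152) + (1)·(474) + (-2)·(14) + (3)·(6) = 72
  c_7 = (-1)·(-627) + (-1)·(-904) + (-8)·(288) + (-12)·(-152) + (-2)·(474) + (2)·(14) + (-5)·(6) = 101
Expand coordinatewise in base 5:
  c_1 = 109 = 4·5^0 + 1·5^1 + 4·5^2
  c_2 = 57 = 2·5^0 + 1·5^1 + 2·5^2
  c_3 = 11 = 1·5^0 + 2·5^1
  c_4 = 68 = 3·5^0 + 3·5^1 + 2·5^2
  c_5 = 70 = 0·5^0 + 4·5^1 + 2·5^2
  c_6 = 72 = 2·5^0 + 4·5^1 + 2·5^2
  c_7 = 101 = 1·5^0 + 0·5^1 + 4·5^2
λ_0 = (4, 2, 1, 3, 0, 2, 1)
λ_1 = (1, 1, 2, 3, 4, 4, 0)
λ_2 = (4, 2, 0, 2, 2, 2, 4)

((4, 2, 1, 3, 0, 2, 1), (1, 1, 2, 3, 4, 4, 0), (4, 2, 0, 2, 2, 2, 4))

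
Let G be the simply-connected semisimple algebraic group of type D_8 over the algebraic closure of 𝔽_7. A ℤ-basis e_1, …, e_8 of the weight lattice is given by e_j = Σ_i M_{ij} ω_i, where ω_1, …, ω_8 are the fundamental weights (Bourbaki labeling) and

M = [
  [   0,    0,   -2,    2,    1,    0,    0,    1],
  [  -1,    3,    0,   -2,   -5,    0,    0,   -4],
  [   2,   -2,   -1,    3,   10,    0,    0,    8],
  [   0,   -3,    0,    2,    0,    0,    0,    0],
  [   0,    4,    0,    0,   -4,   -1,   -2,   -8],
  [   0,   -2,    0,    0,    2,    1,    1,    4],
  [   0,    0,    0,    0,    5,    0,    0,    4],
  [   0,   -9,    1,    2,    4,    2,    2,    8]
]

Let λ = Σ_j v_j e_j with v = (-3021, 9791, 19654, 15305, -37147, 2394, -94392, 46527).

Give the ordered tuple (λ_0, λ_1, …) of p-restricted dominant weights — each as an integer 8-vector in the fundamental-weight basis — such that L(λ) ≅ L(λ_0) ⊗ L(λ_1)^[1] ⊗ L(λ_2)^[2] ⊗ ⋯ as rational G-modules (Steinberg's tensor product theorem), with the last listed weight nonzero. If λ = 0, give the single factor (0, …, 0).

((3, 4, 4, 5, 1, 3, 2, 6), (6, 5, 1, 1, 2, 5, 4, 1), (6, 0, 0, 4, 4, 4, 0, 1), (1, 4, 4, 3, 5, 0, 1, 5))

Change of basis e → ω: c = M·v where v = (-3021, 9791, 19654, 15305, -37147, 2394, -94392, 46527):
  c_1 = (0)·(-3021) + 0·9791 + (-2)·(19654) + 2·15305 + (1)·(-37147) + 0·2394 + (0)·(-94392) + 1·46527 = 682
  c_2 = (-1)·(-3021) + 3·9791 + 0·19654 + (-2)·(15305) + (-5)·(-37147) + 0·2394 + (0)·(-94392) + (-4)·(46527) = 1411
  c_3 = (2)·(-3021) + (-2)·(9791) + (-1)·(19654) + 3·15305 + (10)·(-37147) + 0·2394 + (0)·(-94392) + 8·46527 = 1383
  c_4 = (0)·(-3021) + (-3)·(9791) + 0·19654 + 2·15305 + (0)·(-37147) + 0·2394 + (0)·(-94392) + 0·46527 = 1237
  c_5 = (0)·(-3021) + 4·9791 + 0·19654 + 0·15305 + (-4)·(-37147) + (-1)·(2394) + (-2)·(-94392) + (-8)·(46527) = 1926
  c_6 = (0)·(-3021) + (-2)·(9791) + 0·19654 + 0·15305 + (2)·(-37147) + 1·2394 + (1)·(-94392) + 4·46527 = 234
  c_7 = (0)·(-3021) + 0·9791 + 0·19654 + 0·15305 + (5)·(-37147) + 0·2394 + (0)·(-94392) + 4·46527 = 373
  c_8 = (0)·(-3021) + (-9)·(9791) + 1·19654 + 2·15305 + (4)·(-37147) + 2·2394 + (2)·(-94392) + 8·46527 = 1777
Base-7 expansion of each c_i:
  c_1 = 682 = 3·7^0 + 6·7^1 + 6·7^2 + 1·7^3
  c_2 = 1411 = 4·7^0 + 5·7^1 + 0·7^2 + 4·7^3
  c_3 = 1383 = 4·7^0 + 1·7^1 + 0·7^2 + 4·7^3
  c_4 = 1237 = 5·7^0 + 1·7^1 + 4·7^2 + 3·7^3
  c_5 = 1926 = 1·7^0 + 2·7^1 + 4·7^2 + 5·7^3
  c_6 = 234 = 3·7^0 + 5·7^1 + 4·7^2
  c_7 = 373 = 2·7^0 + 4·7^1 + 0·7^2 + 1·7^3
  c_8 = 1777 = 6·7^0 + 1·7^1 + 1·7^2 + 5·7^3
λ_0 = (3, 4, 4, 5, 1, 3, 2, 6)
λ_1 = (6, 5, 1, 1, 2, 5, 4, 1)
λ_2 = (6, 0, 0, 4, 4, 4, 0, 1)
λ_3 = (1, 4, 4, 3, 5, 0, 1, 5)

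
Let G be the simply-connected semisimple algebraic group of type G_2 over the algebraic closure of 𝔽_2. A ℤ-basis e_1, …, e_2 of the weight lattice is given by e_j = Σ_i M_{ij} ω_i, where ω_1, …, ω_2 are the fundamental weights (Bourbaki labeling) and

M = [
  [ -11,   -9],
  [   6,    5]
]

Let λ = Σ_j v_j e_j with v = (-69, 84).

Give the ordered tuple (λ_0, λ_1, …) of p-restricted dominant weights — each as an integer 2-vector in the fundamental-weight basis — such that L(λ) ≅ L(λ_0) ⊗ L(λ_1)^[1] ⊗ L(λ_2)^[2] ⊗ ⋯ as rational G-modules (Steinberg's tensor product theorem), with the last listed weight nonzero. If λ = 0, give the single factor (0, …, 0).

((1, 0), (1, 1), (0, 1))

Converting to the ω-basis (c_i = row i of M dotted with v = (-69, 84)):
  c_1 = (-11)·(-69) + (-9)·(84) = 3
  c_2 = (6)·(-69) + (5)·(84) = 6
Expand coordinatewise in base 2:
  c_1 = 3 = 1·2^0 + 1·2^1
  c_2 = 6 = 0·2^0 + 1·2^1 + 1·2^2
λ_0 = (1, 0)
λ_1 = (1, 1)
λ_2 = (0, 1)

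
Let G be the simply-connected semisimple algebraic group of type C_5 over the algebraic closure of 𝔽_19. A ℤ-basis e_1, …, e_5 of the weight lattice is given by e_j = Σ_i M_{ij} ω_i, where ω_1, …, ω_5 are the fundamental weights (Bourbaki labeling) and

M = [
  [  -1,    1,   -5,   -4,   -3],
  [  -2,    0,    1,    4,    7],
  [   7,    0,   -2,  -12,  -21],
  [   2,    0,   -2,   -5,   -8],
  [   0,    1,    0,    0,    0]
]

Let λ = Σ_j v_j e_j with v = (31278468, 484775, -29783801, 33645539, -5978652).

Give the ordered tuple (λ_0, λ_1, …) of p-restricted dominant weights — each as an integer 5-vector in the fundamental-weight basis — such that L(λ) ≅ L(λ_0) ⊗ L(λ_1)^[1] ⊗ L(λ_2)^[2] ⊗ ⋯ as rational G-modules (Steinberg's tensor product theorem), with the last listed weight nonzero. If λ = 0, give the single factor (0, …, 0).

In the fundamental-weight basis, λ has coordinates c = M·v (v = (31278468, 484775, -29783801, 33645539, -5978652)):
  c_1 = -1*31278468 + 1*484775 + -5*-29783801 + -4*33645539 + -3*-5978652 = 1479112
  c_2 = -2*31278468 + 0*484775 + 1*-29783801 + 4*33645539 + 7*-5978652 = 390855
  c_3 = 7*31278468 + 0*484775 + -2*-29783801 + -12*33645539 + -21*-5978652 = 322102
  c_4 = 2*31278468 + 0*484775 + -2*-29783801 + -5*33645539 + -8*-5978652 = 1726059
  c_5 = 0*31278468 + 1*484775 + 0*-29783801 + 0*33645539 + 0*-5978652 = 484775
Expand coordinatewise in base 19:
  c_1 = 1479112 = 0·19^0 + 5·19^1 + 12·19^2 + 6·19^3 + 11·19^4
  c_2 = 390855 = 6·19^0 + 13·19^1 + 18·19^2 + 18·19^3 + 2·19^4
  c_3 = 322102 = 14·19^0 + 4·19^1 + 18·19^2 + 8·19^3 + 2·19^4
  c_4 = 1726059 = 4·19^0 + 6·19^1 + 12·19^2 + 4·19^3 + 13·19^4
  c_5 = 484775 = 9·19^0 + 16·19^1 + 12·19^2 + 13·19^3 + 3·19^4
p-restricted factor λ_0 = (0, 6, 14, 4, 9)
p-restricted factor λ_1 = (5, 13, 4, 6, 16)
p-restricted factor λ_2 = (12, 18, 18, 12, 12)
p-restricted factor λ_3 = (6, 18, 8, 4, 13)
p-restricted factor λ_4 = (11, 2, 2, 13, 3)

((0, 6, 14, 4, 9), (5, 13, 4, 6, 16), (12, 18, 18, 12, 12), (6, 18, 8, 4, 13), (11, 2, 2, 13, 3))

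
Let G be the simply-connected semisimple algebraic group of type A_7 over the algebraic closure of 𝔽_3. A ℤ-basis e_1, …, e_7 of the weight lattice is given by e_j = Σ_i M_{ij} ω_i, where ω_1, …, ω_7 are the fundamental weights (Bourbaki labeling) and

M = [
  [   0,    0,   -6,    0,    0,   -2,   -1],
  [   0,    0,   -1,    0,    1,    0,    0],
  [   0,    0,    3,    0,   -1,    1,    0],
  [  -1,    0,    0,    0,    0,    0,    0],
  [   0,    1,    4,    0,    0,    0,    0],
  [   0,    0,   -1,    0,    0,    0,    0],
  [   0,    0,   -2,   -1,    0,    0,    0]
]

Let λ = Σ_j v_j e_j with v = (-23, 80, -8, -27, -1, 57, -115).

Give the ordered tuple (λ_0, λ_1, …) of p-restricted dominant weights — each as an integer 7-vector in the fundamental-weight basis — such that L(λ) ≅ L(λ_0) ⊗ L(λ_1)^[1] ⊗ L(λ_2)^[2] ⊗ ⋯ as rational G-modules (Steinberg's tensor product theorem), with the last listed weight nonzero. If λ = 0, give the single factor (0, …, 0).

((1, 1, 1, 2, 0, 2, 1), (1, 2, 2, 1, 1, 2, 2), (2, 0, 0, 2, 2, 0, 1), (1, 0, 1, 0, 1, 0, 1))

ω-coordinates c = M·v, v = (-23, 80, -8, -27, -1, 57, -115):
  c_1 = (0)·(-23) + (0)·(80) + (-6)·(-8) + (0)·(-27) + (0)·(-1) + (-2)·(57) + (-1)·(-115) = 49
  c_2 = (0)·(-23) + (0)·(80) + (-1)·(-8) + (0)·(-27) + (1)·(-1) + (0)·(57) + (0)·(-115) = 7
  c_3 = (0)·(-23) + (0)·(80) + (3)·(-8) + (0)·(-27) + (-1)·(-1) + (1)·(57) + (0)·(-115) = 34
  c_4 = (-1)·(-23) + (0)·(80) + (0)·(-8) + (0)·(-27) + (0)·(-1) + (0)·(57) + (0)·(-115) = 23
  c_5 = (0)·(-23) + (1)·(80) + (4)·(-8) + (0)·(-27) + (0)·(-1) + (0)·(57) + (0)·(-115) = 48
  c_6 = (0)·(-23) + (0)·(80) + (-1)·(-8) + (0)·(-27) + (0)·(-1) + (0)·(57) + (0)·(-115) = 8
  c_7 = (0)·(-23) + (0)·(80) + (-2)·(-8) + (-1)·(-27) + (0)·(-1) + (0)·(57) + (0)·(-115) = 43
Writing each c_i in base p = 3:
  c_1 = 49 = 1·3^0 + 1·3^1 + 2·3^2 + 1·3^3
  c_2 = 7 = 1·3^0 + 2·3^1
  c_3 = 34 = 1·3^0 + 2·3^1 + 0·3^2 + 1·3^3
  c_4 = 23 = 2·3^0 + 1·3^1 + 2·3^2
  c_5 = 48 = 0·3^0 + 1·3^1 + 2·3^2 + 1·3^3
  c_6 = 8 = 2·3^0 + 2·3^1
  c_7 = 43 = 1·3^0 + 2·3^1 + 1·3^2 + 1·3^3
λ_0 = (1, 1, 1, 2, 0, 2, 1)
λ_1 = (1, 2, 2, 1, 1, 2, 2)
λ_2 = (2, 0, 0, 2, 2, 0, 1)
λ_3 = (1, 0, 1, 0, 1, 0, 1)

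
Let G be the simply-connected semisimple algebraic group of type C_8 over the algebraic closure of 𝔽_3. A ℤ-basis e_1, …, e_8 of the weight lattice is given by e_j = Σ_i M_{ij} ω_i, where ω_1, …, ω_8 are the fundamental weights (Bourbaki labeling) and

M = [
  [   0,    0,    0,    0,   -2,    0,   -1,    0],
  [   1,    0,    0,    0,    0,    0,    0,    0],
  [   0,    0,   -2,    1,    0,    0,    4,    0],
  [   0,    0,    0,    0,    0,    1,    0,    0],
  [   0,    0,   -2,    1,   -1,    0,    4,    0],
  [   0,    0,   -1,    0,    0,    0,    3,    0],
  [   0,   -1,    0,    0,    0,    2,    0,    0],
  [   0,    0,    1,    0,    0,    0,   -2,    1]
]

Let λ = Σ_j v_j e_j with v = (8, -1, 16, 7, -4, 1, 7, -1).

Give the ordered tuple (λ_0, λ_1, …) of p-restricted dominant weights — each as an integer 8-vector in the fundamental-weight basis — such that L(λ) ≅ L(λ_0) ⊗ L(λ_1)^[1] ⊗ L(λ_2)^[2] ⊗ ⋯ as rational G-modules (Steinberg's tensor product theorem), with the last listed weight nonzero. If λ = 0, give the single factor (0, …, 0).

((1, 2, 0, 1, 1, 2, 0, 1), (0, 2, 1, 0, 2, 1, 1, 0))

Compute c_i = Σ_j M_{ij} v_j with v = (8, -1, 16, 7, -4, 1, 7, -1):
  c_1 = (0)·(8) + (0)·(-1) + (0)·(16) + (0)·(7) + (-2)·(-4) + (0)·(1) + (-1)·(7) + (0)·(-1) = 1
  c_2 = (1)·(8) + (0)·(-1) + (0)·(16) + (0)·(7) + (0)·(-4) + (0)·(1) + (0)·(7) + (0)·(-1) = 8
  c_3 = (0)·(8) + (0)·(-1) + (-2)·(16) + (1)·(7) + (0)·(-4) + (0)·(1) + (4)·(7) + (0)·(-1) = 3
  c_4 = (0)·(8) + (0)·(-1) + (0)·(16) + (0)·(7) + (0)·(-4) + (1)·(1) + (0)·(7) + (0)·(-1) = 1
  c_5 = (0)·(8) + (0)·(-1) + (-2)·(16) + (1)·(7) + (-1)·(-4) + (0)·(1) + (4)·(7) + (0)·(-1) = 7
  c_6 = (0)·(8) + (0)·(-1) + (-1)·(16) + (0)·(7) + (0)·(-4) + (0)·(1) + (3)·(7) + (0)·(-1) = 5
  c_7 = (0)·(8) + (-1)·(-1) + (0)·(16) + (0)·(7) + (0)·(-4) + (2)·(1) + (0)·(7) + (0)·(-1) = 3
  c_8 = (0)·(8) + (0)·(-1) + (1)·(16) + (0)·(7) + (0)·(-4) + (0)·(1) + (-2)·(7) + (1)·(-1) = 1
Expand coordinatewise in base 3:
  c_1 = 1 = 1·3^0
  c_2 = 8 = 2·3^0 + 2·3^1
  c_3 = 3 = 0·3^0 + 1·3^1
  c_4 = 1 = 1·3^0
  c_5 = 7 = 1·3^0 + 2·3^1
  c_6 = 5 = 2·3^0 + 1·3^1
  c_7 = 3 = 0·3^0 + 1·3^1
  c_8 = 1 = 1·3^0
p-restricted factor λ_0 = (1, 2, 0, 1, 1, 2, 0, 1)
p-restricted factor λ_1 = (0, 2, 1, 0, 2, 1, 1, 0)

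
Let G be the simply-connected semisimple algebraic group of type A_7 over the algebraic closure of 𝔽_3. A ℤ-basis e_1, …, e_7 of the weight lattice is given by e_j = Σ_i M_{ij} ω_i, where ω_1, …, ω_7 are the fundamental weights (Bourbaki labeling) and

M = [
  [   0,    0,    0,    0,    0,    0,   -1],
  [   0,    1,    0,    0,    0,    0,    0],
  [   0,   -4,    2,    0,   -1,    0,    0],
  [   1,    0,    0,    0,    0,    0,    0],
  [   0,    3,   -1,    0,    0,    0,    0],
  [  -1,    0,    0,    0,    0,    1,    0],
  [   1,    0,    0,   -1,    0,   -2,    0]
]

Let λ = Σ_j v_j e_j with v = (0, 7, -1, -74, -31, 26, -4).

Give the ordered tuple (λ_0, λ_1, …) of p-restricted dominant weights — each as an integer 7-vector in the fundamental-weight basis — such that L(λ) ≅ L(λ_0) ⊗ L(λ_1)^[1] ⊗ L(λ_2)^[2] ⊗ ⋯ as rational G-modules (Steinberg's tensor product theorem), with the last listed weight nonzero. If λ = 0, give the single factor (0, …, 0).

Converting to the ω-basis (c_i = row i of M dotted with v = (0, 7, -1, -74, -31, 26, -4)):
  c_1 = 0*0 + 0*7 + 0*-1 + 0*-74 + 0*-31 + 0*26 + -1*-4 = 4
  c_2 = 0*0 + 1*7 + 0*-1 + 0*-74 + 0*-31 + 0*26 + 0*-4 = 7
  c_3 = 0*0 + -4*7 + 2*-1 + 0*-74 + -1*-31 + 0*26 + 0*-4 = 1
  c_4 = 1*0 + 0*7 + 0*-1 + 0*-74 + 0*-31 + 0*26 + 0*-4 = 0
  c_5 = 0*0 + 3*7 + -1*-1 + 0*-74 + 0*-31 + 0*26 + 0*-4 = 22
  c_6 = -1*0 + 0*7 + 0*-1 + 0*-74 + 0*-31 + 1*26 + 0*-4 = 26
  c_7 = 1*0 + 0*7 + 0*-1 + -1*-74 + 0*-31 + -2*26 + 0*-4 = 22
p = 3; digits c_i = Σ_j d_{ij}·3^j, 0 ≤ d_{ij} < 3:
  c_1 = 4 = 1·3^0 + 1·3^1
  c_2 = 7 = 1·3^0 + 2·3^1
  c_3 = 1 = 1·3^0
  c_4 = 0
  c_5 = 22 = 1·3^0 + 1·3^1 + 2·3^2
  c_6 = 26 = 2·3^0 + 2·3^1 + 2·3^2
  c_7 = 22 = 1·3^0 + 1·3^1 + 2·3^2
p-restricted factor λ_0 = (1, 1, 1, 0, 1, 2, 1)
p-restricted factor λ_1 = (1, 2, 0, 0, 1, 2, 1)
p-restricted factor λ_2 = (0, 0, 0, 0, 2, 2, 2)

((1, 1, 1, 0, 1, 2, 1), (1, 2, 0, 0, 1, 2, 1), (0, 0, 0, 0, 2, 2, 2))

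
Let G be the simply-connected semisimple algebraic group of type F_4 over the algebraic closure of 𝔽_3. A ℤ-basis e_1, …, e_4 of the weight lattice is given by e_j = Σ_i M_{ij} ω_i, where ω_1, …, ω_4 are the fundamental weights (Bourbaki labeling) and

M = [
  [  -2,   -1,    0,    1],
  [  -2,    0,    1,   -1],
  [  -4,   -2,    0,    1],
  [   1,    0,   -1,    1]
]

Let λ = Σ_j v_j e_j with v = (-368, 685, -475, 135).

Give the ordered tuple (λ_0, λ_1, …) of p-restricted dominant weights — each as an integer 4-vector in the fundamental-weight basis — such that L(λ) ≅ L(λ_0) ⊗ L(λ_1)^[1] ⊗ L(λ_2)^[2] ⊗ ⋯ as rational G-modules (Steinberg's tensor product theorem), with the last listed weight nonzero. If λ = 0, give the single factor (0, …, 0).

ω-coordinates c = M·v, v = (-368, 685, -475, 135):
  c_1 = (-2)·(-368) + (-1)·(685) + (0)·(-475) + 1·135 = 186
  c_2 = (-2)·(-368) + 0·685 + (1)·(-475) + (-1)·(135) = 126
  c_3 = (-4)·(-368) + (-2)·(685) + (0)·(-475) + 1·135 = 237
  c_4 = (1)·(-368) + 0·685 + (-1)·(-475) + 1·135 = 242
p = 3; digits c_i = Σ_j d_{ij}·3^j, 0 ≤ d_{ij} < 3:
  c_1 = 186 = 0·3^0 + 2·3^1 + 2·3^2 + 0·3^3 + 2·3^4
  c_2 = 126 = 0·3^0 + 0·3^1 + 2·3^2 + 1·3^3 + 1·3^4
  c_3 = 237 = 0·3^0 + 1·3^1 + 2·3^2 + 2·3^3 + 2·3^4
  c_4 = 242 = 2·3^0 + 2·3^1 + 2·3^2 + 2·3^3 + 2·3^4
λ_0 = (0, 0, 0, 2)
λ_1 = (2, 0, 1, 2)
λ_2 = (2, 2, 2, 2)
λ_3 = (0, 1, 2, 2)
λ_4 = (2, 1, 2, 2)

((0, 0, 0, 2), (2, 0, 1, 2), (2, 2, 2, 2), (0, 1, 2, 2), (2, 1, 2, 2))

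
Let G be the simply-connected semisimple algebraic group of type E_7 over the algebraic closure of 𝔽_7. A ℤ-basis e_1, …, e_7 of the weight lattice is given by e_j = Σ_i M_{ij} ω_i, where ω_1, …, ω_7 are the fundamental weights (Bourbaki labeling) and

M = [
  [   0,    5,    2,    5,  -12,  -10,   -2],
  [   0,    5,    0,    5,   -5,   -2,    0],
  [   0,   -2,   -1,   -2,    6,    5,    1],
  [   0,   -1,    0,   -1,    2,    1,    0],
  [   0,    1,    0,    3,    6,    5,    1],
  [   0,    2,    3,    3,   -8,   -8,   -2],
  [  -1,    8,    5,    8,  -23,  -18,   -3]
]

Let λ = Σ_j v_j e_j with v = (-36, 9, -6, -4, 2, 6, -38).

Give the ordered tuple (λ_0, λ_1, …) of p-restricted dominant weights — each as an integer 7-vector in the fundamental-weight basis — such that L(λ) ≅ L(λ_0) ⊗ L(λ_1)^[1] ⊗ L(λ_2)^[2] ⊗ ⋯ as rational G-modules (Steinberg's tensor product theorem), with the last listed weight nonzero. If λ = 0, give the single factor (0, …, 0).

((5, 3, 0, 5, 1, 0, 6),)

Change of basis e → ω: c = M·v where v = (-36, 9, -6, -4, 2, 6, -38):
  c_1 = (0)·(-36) + 5·9 + (2)·(-6) + (5)·(-4) + (-12)·(2) + (-10)·(6) + (-2)·(-38) = 5
  c_2 = (0)·(-36) + 5·9 + (0)·(-6) + (5)·(-4) + (-5)·(2) + (-2)·(6) + (0)·(-38) = 3
  c_3 = (0)·(-36) + (-2)·(9) + (-1)·(-6) + (-2)·(-4) + 6·2 + 5·6 + (1)·(-38) = 0
  c_4 = (0)·(-36) + (-1)·(9) + (0)·(-6) + (-1)·(-4) + 2·2 + 1·6 + (0)·(-38) = 5
  c_5 = (0)·(-36) + 1·9 + (0)·(-6) + (3)·(-4) + 6·2 + 5·6 + (1)·(-38) = 1
  c_6 = (0)·(-36) + 2·9 + (3)·(-6) + (3)·(-4) + (-8)·(2) + (-8)·(6) + (-2)·(-38) = 0
  c_7 = (-1)·(-36) + 8·9 + (5)·(-6) + (8)·(-4) + (-23)·(2) + (-18)·(6) + (-3)·(-38) = 6
p = 7; digits c_i = Σ_j d_{ij}·7^j, 0 ≤ d_{ij} < 7:
  c_1 = 5 = 5·7^0
  c_2 = 3 = 3·7^0
  c_3 = 0
  c_4 = 5 = 5·7^0
  c_5 = 1 = 1·7^0
  c_6 = 0
  c_7 = 6 = 6·7^0
λ_0 = (5, 3, 0, 5, 1, 0, 6)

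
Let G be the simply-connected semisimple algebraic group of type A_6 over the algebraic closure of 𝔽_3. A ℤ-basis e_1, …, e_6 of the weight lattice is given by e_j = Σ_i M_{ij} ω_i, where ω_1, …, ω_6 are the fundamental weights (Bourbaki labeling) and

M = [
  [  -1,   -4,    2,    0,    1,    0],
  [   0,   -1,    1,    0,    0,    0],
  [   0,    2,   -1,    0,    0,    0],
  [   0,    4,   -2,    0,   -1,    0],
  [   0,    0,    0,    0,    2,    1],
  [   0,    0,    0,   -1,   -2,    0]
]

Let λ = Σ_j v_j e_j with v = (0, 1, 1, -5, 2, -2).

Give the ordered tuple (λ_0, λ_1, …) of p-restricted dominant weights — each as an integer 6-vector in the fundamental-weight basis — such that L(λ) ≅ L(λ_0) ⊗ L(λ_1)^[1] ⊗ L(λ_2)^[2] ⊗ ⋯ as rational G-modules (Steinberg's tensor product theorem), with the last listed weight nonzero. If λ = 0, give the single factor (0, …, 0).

Change of basis e → ω: c = M·v where v = (0, 1, 1, -5, 2, -2):
  c_1 = -1*0 + -4*1 + 2*1 + 0*-5 + 1*2 + 0*-2 = 0
  c_2 = 0*0 + -1*1 + 1*1 + 0*-5 + 0*2 + 0*-2 = 0
  c_3 = 0*0 + 2*1 + -1*1 + 0*-5 + 0*2 + 0*-2 = 1
  c_4 = 0*0 + 4*1 + -2*1 + 0*-5 + -1*2 + 0*-2 = 0
  c_5 = 0*0 + 0*1 + 0*1 + 0*-5 + 2*2 + 1*-2 = 2
  c_6 = 0*0 + 0*1 + 0*1 + -1*-5 + -2*2 + 0*-2 = 1
p = 3; digits c_i = Σ_j d_{ij}·3^j, 0 ≤ d_{ij} < 3:
  c_1 = 0
  c_2 = 0
  c_3 = 1 = 1·3^0
  c_4 = 0
  c_5 = 2 = 2·3^0
  c_6 = 1 = 1·3^0
p-restricted factor λ_0 = (0, 0, 1, 0, 2, 1)

((0, 0, 1, 0, 2, 1),)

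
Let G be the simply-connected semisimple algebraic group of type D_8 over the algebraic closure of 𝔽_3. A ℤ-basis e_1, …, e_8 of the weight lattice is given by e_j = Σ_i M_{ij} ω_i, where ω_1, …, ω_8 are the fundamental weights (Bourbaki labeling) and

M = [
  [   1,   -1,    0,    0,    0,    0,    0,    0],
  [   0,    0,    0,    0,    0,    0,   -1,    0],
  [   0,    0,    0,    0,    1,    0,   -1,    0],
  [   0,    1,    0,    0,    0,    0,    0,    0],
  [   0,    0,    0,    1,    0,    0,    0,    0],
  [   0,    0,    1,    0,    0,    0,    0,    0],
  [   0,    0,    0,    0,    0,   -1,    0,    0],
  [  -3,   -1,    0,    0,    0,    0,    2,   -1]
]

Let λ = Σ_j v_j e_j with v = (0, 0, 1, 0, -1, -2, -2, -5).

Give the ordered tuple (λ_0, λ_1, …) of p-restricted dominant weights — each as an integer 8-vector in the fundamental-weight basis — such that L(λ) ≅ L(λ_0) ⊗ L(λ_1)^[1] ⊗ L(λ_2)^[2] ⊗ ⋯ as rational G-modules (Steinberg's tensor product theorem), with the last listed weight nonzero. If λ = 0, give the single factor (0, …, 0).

Compute c_i = Σ_j M_{ij} v_j with v = (0, 0, 1, 0, -1, -2, -2, -5):
  c_1 = 1·0 + (-1)·(0) + 0·1 + 0·0 + (0)·(-1) + (0)·(-2) + (0)·(-2) + (0)·(-5) = 0
  c_2 = 0·0 + 0·0 + 0·1 + 0·0 + (0)·(-1) + (0)·(-2) + (-1)·(-2) + (0)·(-5) = 2
  c_3 = 0·0 + 0·0 + 0·1 + 0·0 + (1)·(-1) + (0)·(-2) + (-1)·(-2) + (0)·(-5) = 1
  c_4 = 0·0 + 1·0 + 0·1 + 0·0 + (0)·(-1) + (0)·(-2) + (0)·(-2) + (0)·(-5) = 0
  c_5 = 0·0 + 0·0 + 0·1 + 1·0 + (0)·(-1) + (0)·(-2) + (0)·(-2) + (0)·(-5) = 0
  c_6 = 0·0 + 0·0 + 1·1 + 0·0 + (0)·(-1) + (0)·(-2) + (0)·(-2) + (0)·(-5) = 1
  c_7 = 0·0 + 0·0 + 0·1 + 0·0 + (0)·(-1) + (-1)·(-2) + (0)·(-2) + (0)·(-5) = 2
  c_8 = (-3)·(0) + (-1)·(0) + 0·1 + 0·0 + (0)·(-1) + (0)·(-2) + (2)·(-2) + (-1)·(-5) = 1
p = 3; digits c_i = Σ_j d_{ij}·3^j, 0 ≤ d_{ij} < 3:
  c_1 = 0
  c_2 = 2 = 2·3^0
  c_3 = 1 = 1·3^0
  c_4 = 0
  c_5 = 0
  c_6 = 1 = 1·3^0
  c_7 = 2 = 2·3^0
  c_8 = 1 = 1·3^0
p-restricted factor λ_0 = (0, 2, 1, 0, 0, 1, 2, 1)

((0, 2, 1, 0, 0, 1, 2, 1),)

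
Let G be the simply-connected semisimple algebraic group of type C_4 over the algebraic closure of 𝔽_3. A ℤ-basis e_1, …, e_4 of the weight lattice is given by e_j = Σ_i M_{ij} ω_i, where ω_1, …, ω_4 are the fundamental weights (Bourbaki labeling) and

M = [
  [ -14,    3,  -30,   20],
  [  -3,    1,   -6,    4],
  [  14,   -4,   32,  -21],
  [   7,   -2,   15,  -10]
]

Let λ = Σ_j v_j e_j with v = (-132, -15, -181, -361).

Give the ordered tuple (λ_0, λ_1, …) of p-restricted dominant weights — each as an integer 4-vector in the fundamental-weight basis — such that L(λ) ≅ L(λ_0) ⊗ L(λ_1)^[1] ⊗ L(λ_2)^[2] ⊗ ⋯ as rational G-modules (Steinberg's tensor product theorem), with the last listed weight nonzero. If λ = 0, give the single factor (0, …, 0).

((1, 2, 1, 1), (1, 1, 0, 0), (1, 2, 0, 0))

In the fundamental-weight basis, λ has coordinates c = M·v (v = (-132, -15, -181, -361)):
  c_1 = -14*-132 + 3*-15 + -30*-181 + 20*-361 = 13
  c_2 = -3*-132 + 1*-15 + -6*-181 + 4*-361 = 23
  c_3 = 14*-132 + -4*-15 + 32*-181 + -21*-361 = 1
  c_4 = 7*-132 + -2*-15 + 15*-181 + -10*-361 = 1
Expand coordinatewise in base 3:
  c_1 = 13 = 1·3^0 + 1·3^1 + 1·3^2
  c_2 = 23 = 2·3^0 + 1·3^1 + 2·3^2
  c_3 = 1 = 1·3^0
  c_4 = 1 = 1·3^0
p-restricted factor λ_0 = (1, 2, 1, 1)
p-restricted factor λ_1 = (1, 1, 0, 0)
p-restricted factor λ_2 = (1, 2, 0, 0)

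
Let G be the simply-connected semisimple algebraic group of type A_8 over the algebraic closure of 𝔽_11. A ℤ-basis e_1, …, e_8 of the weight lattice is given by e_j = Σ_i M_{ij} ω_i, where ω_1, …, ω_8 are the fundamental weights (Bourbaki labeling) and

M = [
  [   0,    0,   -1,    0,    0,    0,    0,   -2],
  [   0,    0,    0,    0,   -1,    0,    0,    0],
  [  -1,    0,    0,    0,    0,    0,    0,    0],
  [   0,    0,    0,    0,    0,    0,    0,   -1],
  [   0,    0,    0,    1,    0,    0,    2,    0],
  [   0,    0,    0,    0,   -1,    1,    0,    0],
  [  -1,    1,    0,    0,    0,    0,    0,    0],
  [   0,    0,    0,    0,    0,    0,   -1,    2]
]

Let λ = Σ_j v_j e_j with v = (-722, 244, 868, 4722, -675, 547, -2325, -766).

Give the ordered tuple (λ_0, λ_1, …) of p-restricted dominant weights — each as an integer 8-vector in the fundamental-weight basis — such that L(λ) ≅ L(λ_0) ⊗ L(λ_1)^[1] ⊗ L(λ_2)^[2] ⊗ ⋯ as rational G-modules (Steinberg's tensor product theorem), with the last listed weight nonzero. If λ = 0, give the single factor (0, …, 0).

ω-coordinates c = M·v, v = (-722, 244, 868, 4722, -675, 547, -2325, -766):
  c_1 = 0*-722 + 0*244 + -1*868 + 0*4722 + 0*-675 + 0*547 + 0*-2325 + -2*-766 = 664
  c_2 = 0*-722 + 0*244 + 0*868 + 0*4722 + -1*-675 + 0*547 + 0*-2325 + 0*-766 = 675
  c_3 = -1*-722 + 0*244 + 0*868 + 0*4722 + 0*-675 + 0*547 + 0*-2325 + 0*-766 = 722
  c_4 = 0*-722 + 0*244 + 0*868 + 0*4722 + 0*-675 + 0*547 + 0*-2325 + -1*-766 = 766
  c_5 = 0*-722 + 0*244 + 0*868 + 1*4722 + 0*-675 + 0*547 + 2*-2325 + 0*-766 = 72
  c_6 = 0*-722 + 0*244 + 0*868 + 0*4722 + -1*-675 + 1*547 + 0*-2325 + 0*-766 = 1222
  c_7 = -1*-722 + 1*244 + 0*868 + 0*4722 + 0*-675 + 0*547 + 0*-2325 + 0*-766 = 966
  c_8 = 0*-722 + 0*244 + 0*868 + 0*4722 + 0*-675 + 0*547 + -1*-2325 + 2*-766 = 793
Base-11 expansion of each c_i:
  c_1 = 664 = 4·11^0 + 5·11^1 + 5·11^2
  c_2 = 675 = 4·11^0 + 6·11^1 + 5·11^2
  c_3 = 722 = 7·11^0 + 10·11^1 + 5·11^2
  c_4 = 766 = 7·11^0 + 3·11^1 + 6·11^2
  c_5 = 72 = 6·11^0 + 6·11^1
  c_6 = 1222 = 1·11^0 + 1·11^1 + 10·11^2
  c_7 = 966 = 9·11^0 + 10·11^1 + 7·11^2
  c_8 = 793 = 1·11^0 + 6·11^1 + 6·11^2
Factor λ_0 = (4, 4, 7, 7, 6, 1, 9, 1)
Factor λ_1 = (5, 6, 10, 3, 6, 1, 10, 6)
Factor λ_2 = (5, 5, 5, 6, 0, 10, 7, 6)

((4, 4, 7, 7, 6, 1, 9, 1), (5, 6, 10, 3, 6, 1, 10, 6), (5, 5, 5, 6, 0, 10, 7, 6))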